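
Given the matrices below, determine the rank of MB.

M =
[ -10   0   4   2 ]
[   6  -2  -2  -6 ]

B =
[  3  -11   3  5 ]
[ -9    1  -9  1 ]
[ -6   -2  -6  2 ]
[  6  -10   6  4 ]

First compute MB:
[[-42,  82, -42, -34],
 [ 12,  -4,  12,   0]]
Now row reduce the product.
R2 ← R2 + (2/7)·R1: [0, 136/7, 0, -68/7]
2 nonzero rows, so rank(MB) = 2.

2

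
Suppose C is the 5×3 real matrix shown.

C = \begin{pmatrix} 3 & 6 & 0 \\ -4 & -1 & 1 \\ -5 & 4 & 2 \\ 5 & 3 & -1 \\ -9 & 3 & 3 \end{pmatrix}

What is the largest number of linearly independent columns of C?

Row reduce to echelon form.
R2 ← R2 + (4/3)·R1: [0, 7, 1]
R3 ← R3 + (5/3)·R1: [0, 14, 2]
R4 ← R4 − (5/3)·R1: [0, -7, -1]
R5 ← R5 + (3)·R1: [0, 21, 3]
R3 ← R3 − (2)·R2: [0, 0, 0]
R4 ← R4 + R2: [0, 0, 0]
R5 ← R5 − (3)·R2: [0, 0, 0]
Echelon form has 2 nonzero rows, so rank(C) = 2.
The rank gives the maximum number of linearly independent columns: 2.

2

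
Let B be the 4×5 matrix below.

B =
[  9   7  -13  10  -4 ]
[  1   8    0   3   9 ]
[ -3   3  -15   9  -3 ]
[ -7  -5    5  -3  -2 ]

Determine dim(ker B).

1

Row reduce to echelon form.
R2 ← R2 − (1/9)·R1: [0, 65/9, 13/9, 17/9, 85/9]
R3 ← R3 + (1/3)·R1: [0, 16/3, -58/3, 37/3, -13/3]
R4 ← R4 + (7/9)·R1: [0, 4/9, -46/9, 43/9, -46/9]
R3 ← R3 − (48/65)·R2: [0, 0, -102/5, 711/65, -147/13]
R4 ← R4 − (4/65)·R2: [0, 0, -26/5, 303/65, -74/13]
R4 ← R4 − (13/51)·R3: [0, 0, 0, 414/221, -621/221]
4 nonzero rows, so rank(B) = 4.
B has 5 columns; by rank–nullity, nullity = 5 − 4 = 1.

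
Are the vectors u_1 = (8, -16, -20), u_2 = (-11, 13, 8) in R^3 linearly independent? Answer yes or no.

Form the matrix with these vectors as rows and row reduce.
R2 ← R2 + (11/8)·R1: [0, -9, -39/2]
2 nonzero rows, so the 2 vectors span a space of dimension 2.
Since 2 = 2, the vectors are linearly independent.

yes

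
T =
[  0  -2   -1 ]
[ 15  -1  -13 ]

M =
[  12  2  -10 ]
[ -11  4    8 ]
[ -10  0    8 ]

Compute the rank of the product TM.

First compute TM:
[[ 32,  -8, -24],
 [321,  26, -262]]
Now row reduce the product.
R2 ← R2 − (321/32)·R1: [0, 425/4, -85/4]
2 nonzero rows, so rank(TM) = 2.

2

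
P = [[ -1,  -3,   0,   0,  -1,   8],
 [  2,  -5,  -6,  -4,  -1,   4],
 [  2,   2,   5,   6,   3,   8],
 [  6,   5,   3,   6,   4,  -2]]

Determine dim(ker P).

Row reduce to echelon form.
R2 ← R2 + (2)·R1: [0, -11, -6, -4, -3, 20]
R3 ← R3 + (2)·R1: [0, -4, 5, 6, 1, 24]
R4 ← R4 + (6)·R1: [0, -13, 3, 6, -2, 46]
R3 ← R3 − (4/11)·R2: [0, 0, 79/11, 82/11, 23/11, 184/11]
R4 ← R4 − (13/11)·R2: [0, 0, 111/11, 118/11, 17/11, 246/11]
R4 ← R4 − (111/79)·R3: [0, 0, 0, 20/79, -110/79, -90/79]
4 nonzero rows, so rank(P) = 4.
P has 6 columns; by rank–nullity, nullity = 6 − 4 = 2.

2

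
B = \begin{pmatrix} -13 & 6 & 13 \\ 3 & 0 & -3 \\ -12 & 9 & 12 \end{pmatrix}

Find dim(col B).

2

Row reduce to echelon form.
R2 ← R2 + (3/13)·R1: [0, 18/13, 0]
R3 ← R3 − (12/13)·R1: [0, 45/13, 0]
R3 ← R3 − (5/2)·R2: [0, 0, 0]
Echelon form has 2 nonzero rows, so rank(B) = 2.
The column space has dimension equal to the rank: 2.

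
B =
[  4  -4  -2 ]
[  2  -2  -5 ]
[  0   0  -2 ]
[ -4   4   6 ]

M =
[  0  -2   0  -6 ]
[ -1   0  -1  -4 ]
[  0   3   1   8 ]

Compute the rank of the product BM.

First compute BM:
[[  4, -14,   2, -24],
 [  2, -19,  -3, -44],
 [  0,  -6,  -2, -16],
 [ -4,  26,   2,  56]]
Now row reduce the product.
R2 ← R2 − (1/2)·R1: [0, -12, -4, -32]
R4 ← R4 + R1: [0, 12, 4, 32]
R3 ← R3 − (1/2)·R2: [0, 0, 0, 0]
R4 ← R4 + R2: [0, 0, 0, 0]
2 nonzero rows, so rank(BM) = 2.

2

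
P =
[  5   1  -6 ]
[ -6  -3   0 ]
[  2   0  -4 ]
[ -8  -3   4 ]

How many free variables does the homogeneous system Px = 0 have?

1

Row reduce to echelon form.
R2 ← R2 + (6/5)·R1: [0, -9/5, -36/5]
R3 ← R3 − (2/5)·R1: [0, -2/5, -8/5]
R4 ← R4 + (8/5)·R1: [0, -7/5, -28/5]
R3 ← R3 − (2/9)·R2: [0, 0, 0]
R4 ← R4 − (7/9)·R2: [0, 0, 0]
2 nonzero rows, so rank(P) = 2.
P has 3 columns; by rank–nullity, nullity = 3 − 2 = 1.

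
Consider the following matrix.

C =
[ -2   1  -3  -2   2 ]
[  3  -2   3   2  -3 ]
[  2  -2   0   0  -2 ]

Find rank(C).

2

Row reduce to echelon form.
R2 ← R2 + (3/2)·R1: [0, -1/2, -3/2, -1, 0]
R3 ← R3 + R1: [0, -1, -3, -2, 0]
R3 ← R3 − (2)·R2: [0, 0, 0, 0, 0]
Echelon form has 2 nonzero rows, so rank(C) = 2.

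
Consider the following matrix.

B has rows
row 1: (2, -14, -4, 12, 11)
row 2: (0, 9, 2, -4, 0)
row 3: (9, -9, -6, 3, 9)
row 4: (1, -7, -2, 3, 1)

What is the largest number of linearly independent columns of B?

Row reduce to echelon form.
R3 ← R3 − (9/2)·R1: [0, 54, 12, -51, -81/2]
R4 ← R4 − (1/2)·R1: [0, 0, 0, -3, -9/2]
R3 ← R3 − (6)·R2: [0, 0, 0, -27, -81/2]
R4 ← R4 − (1/9)·R3: [0, 0, 0, 0, 0]
Echelon form has 3 nonzero rows, so rank(B) = 3.
The rank gives the maximum number of linearly independent columns: 3.

3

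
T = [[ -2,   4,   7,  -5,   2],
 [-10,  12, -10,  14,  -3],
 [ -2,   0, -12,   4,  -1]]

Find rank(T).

3

Row reduce to echelon form.
R2 ← R2 − (5)·R1: [0, -8, -45, 39, -13]
R3 ← R3 − R1: [0, -4, -19, 9, -3]
R3 ← R3 − (1/2)·R2: [0, 0, 7/2, -21/2, 7/2]
Echelon form has 3 nonzero rows, so rank(T) = 3.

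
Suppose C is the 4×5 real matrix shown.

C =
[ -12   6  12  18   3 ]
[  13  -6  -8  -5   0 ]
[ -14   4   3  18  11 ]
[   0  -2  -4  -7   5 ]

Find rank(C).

4

Row reduce to echelon form.
R2 ← R2 + (13/12)·R1: [0, 1/2, 5, 29/2, 13/4]
R3 ← R3 − (7/6)·R1: [0, -3, -11, -3, 15/2]
R3 ← R3 + (6)·R2: [0, 0, 19, 84, 27]
R4 ← R4 + (4)·R2: [0, 0, 16, 51, 18]
R4 ← R4 − (16/19)·R3: [0, 0, 0, -375/19, -90/19]
Echelon form has 4 nonzero rows, so rank(C) = 4.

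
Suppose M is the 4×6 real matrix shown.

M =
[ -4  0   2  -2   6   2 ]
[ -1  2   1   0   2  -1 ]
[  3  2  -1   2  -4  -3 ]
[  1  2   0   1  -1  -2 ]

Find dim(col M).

2

Row reduce to echelon form.
R2 ← R2 − (1/4)·R1: [0, 2, 1/2, 1/2, 1/2, -3/2]
R3 ← R3 + (3/4)·R1: [0, 2, 1/2, 1/2, 1/2, -3/2]
R4 ← R4 + (1/4)·R1: [0, 2, 1/2, 1/2, 1/2, -3/2]
R3 ← R3 − R2: [0, 0, 0, 0, 0, 0]
R4 ← R4 − R2: [0, 0, 0, 0, 0, 0]
Echelon form has 2 nonzero rows, so rank(M) = 2.
The column space has dimension equal to the rank: 2.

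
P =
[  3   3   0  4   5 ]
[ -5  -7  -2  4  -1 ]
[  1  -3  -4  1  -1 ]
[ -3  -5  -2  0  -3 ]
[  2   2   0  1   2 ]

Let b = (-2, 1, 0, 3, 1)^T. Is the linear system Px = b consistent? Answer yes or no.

no

Row reduce the augmented matrix [P | b].
R2 ← R2 + (5/3)·R1: [0, -2, -2, 32/3, 22/3, -7/3]
R3 ← R3 − (1/3)·R1: [0, -4, -4, -1/3, -8/3, 2/3]
R4 ← R4 + R1: [0, -2, -2, 4, 2, 1]
R5 ← R5 − (2/3)·R1: [0, 0, 0, -5/3, -4/3, 7/3]
R3 ← R3 − (2)·R2: [0, 0, 0, -65/3, -52/3, 16/3]
R4 ← R4 − R2: [0, 0, 0, -20/3, -16/3, 10/3]
R4 ← R4 − (4/13)·R3: [0, 0, 0, 0, 0, 22/13]
R5 ← R5 − (1/13)·R3: [0, 0, 0, 0, 0, 25/13]
R5 ← R5 − (25/22)·R4: [0, 0, 0, 0, 0, 0]
The echelon form has 4 nonzero rows; the last pivot sits in the augmented column, so rank(P) = 3 but rank([P|b]) = 4.
Since the ranks differ, the system is inconsistent.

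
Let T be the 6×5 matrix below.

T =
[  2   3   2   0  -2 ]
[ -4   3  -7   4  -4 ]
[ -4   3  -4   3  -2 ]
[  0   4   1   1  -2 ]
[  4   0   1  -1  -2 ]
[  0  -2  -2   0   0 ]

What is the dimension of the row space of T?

Row reduce to echelon form.
R2 ← R2 + (2)·R1: [0, 9, -3, 4, -8]
R3 ← R3 + (2)·R1: [0, 9, 0, 3, -6]
R5 ← R5 − (2)·R1: [0, -6, -3, -1, 2]
R3 ← R3 − R2: [0, 0, 3, -1, 2]
R4 ← R4 − (4/9)·R2: [0, 0, 7/3, -7/9, 14/9]
R5 ← R5 + (2/3)·R2: [0, 0, -5, 5/3, -10/3]
R6 ← R6 + (2/9)·R2: [0, 0, -8/3, 8/9, -16/9]
R4 ← R4 − (7/9)·R3: [0, 0, 0, 0, 0]
R5 ← R5 + (5/3)·R3: [0, 0, 0, 0, 0]
R6 ← R6 + (8/9)·R3: [0, 0, 0, 0, 0]
Echelon form has 3 nonzero rows, so rank(T) = 3.
The row space has dimension equal to the rank: 3.

3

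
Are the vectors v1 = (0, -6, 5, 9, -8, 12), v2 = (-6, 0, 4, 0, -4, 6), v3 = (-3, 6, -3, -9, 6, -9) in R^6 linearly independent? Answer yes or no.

no

Form the matrix with these vectors as rows and row reduce.
Swap R1 ↔ R2
R3 ← R3 − (1/2)·R1: [0, 6, -5, -9, 8, -12]
R3 ← R3 + R2: [0, 0, 0, 0, 0, 0]
2 nonzero rows, so the 3 vectors span a space of dimension 2.
Since 2 < 3, the vectors are linearly dependent.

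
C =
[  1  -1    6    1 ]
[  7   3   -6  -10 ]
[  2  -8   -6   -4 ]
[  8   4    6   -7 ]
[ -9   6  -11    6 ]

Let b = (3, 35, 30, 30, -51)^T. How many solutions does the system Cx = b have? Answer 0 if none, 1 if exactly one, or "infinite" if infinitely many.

Row reduce the augmented matrix [C | b].
R2 ← R2 − (7)·R1: [0, 10, -48, -17, 14]
R3 ← R3 − (2)·R1: [0, -6, -18, -6, 24]
R4 ← R4 − (8)·R1: [0, 12, -42, -15, 6]
R5 ← R5 + (9)·R1: [0, -3, 43, 15, -24]
R3 ← R3 + (3/5)·R2: [0, 0, -234/5, -81/5, 162/5]
R4 ← R4 − (6/5)·R2: [0, 0, 78/5, 27/5, -54/5]
R5 ← R5 + (3/10)·R2: [0, 0, 143/5, 99/10, -99/5]
R4 ← R4 + (1/3)·R3: [0, 0, 0, 0, 0]
R5 ← R5 + (11/18)·R3: [0, 0, 0, 0, 0]
The echelon form has 3 nonzero rows, and every pivot lies in the first 4 columns, so rank(C) = rank([C|b]) = 3.
The system is consistent.
rank = 3 < 4 unknowns, so there are infinitely many solutions.

infinite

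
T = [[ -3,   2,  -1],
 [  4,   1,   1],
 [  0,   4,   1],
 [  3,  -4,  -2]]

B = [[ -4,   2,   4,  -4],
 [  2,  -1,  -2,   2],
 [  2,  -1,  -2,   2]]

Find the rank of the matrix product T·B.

1

First compute TB:
[[ 14,  -7, -14,  14],
 [-12,   6,  12, -12],
 [ 10,  -5, -10,  10],
 [-24,  12,  24, -24]]
Now row reduce the product.
R2 ← R2 + (6/7)·R1: [0, 0, 0, 0]
R3 ← R3 − (5/7)·R1: [0, 0, 0, 0]
R4 ← R4 + (12/7)·R1: [0, 0, 0, 0]
1 nonzero row, so rank(TB) = 1.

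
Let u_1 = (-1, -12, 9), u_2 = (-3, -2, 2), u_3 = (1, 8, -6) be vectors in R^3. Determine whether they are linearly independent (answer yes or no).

Form the matrix with these vectors as rows and row reduce.
R2 ← R2 − (3)·R1: [0, 34, -25]
R3 ← R3 + R1: [0, -4, 3]
R3 ← R3 + (2/17)·R2: [0, 0, 1/17]
3 nonzero rows, so the 3 vectors span a space of dimension 3.
Since 3 = 3, the vectors are linearly independent.

yes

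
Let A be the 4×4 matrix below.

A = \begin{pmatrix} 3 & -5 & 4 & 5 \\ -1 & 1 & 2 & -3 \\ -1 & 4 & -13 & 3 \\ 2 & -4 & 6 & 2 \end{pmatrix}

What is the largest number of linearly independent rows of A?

Row reduce to echelon form.
R2 ← R2 + (1/3)·R1: [0, -2/3, 10/3, -4/3]
R3 ← R3 + (1/3)·R1: [0, 7/3, -35/3, 14/3]
R4 ← R4 − (2/3)·R1: [0, -2/3, 10/3, -4/3]
R3 ← R3 + (7/2)·R2: [0, 0, 0, 0]
R4 ← R4 − R2: [0, 0, 0, 0]
Echelon form has 2 nonzero rows, so rank(A) = 2.
The rank gives the maximum number of linearly independent rows: 2.

2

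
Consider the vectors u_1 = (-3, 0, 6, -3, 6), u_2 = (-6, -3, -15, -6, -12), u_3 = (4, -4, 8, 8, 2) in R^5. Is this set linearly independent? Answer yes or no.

Form the matrix with these vectors as rows and row reduce.
R2 ← R2 − (2)·R1: [0, -3, -27, 0, -24]
R3 ← R3 + (4/3)·R1: [0, -4, 16, 4, 10]
R3 ← R3 − (4/3)·R2: [0, 0, 52, 4, 42]
3 nonzero rows, so the 3 vectors span a space of dimension 3.
Since 3 = 3, the vectors are linearly independent.

yes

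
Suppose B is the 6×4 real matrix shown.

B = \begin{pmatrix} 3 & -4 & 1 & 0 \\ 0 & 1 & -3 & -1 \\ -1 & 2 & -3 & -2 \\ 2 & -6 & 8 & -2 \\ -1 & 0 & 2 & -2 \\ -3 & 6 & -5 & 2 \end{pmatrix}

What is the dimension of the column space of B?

3

Row reduce to echelon form.
R3 ← R3 + (1/3)·R1: [0, 2/3, -8/3, -2]
R4 ← R4 − (2/3)·R1: [0, -10/3, 22/3, -2]
R5 ← R5 + (1/3)·R1: [0, -4/3, 7/3, -2]
R6 ← R6 + R1: [0, 2, -4, 2]
R3 ← R3 − (2/3)·R2: [0, 0, -2/3, -4/3]
R4 ← R4 + (10/3)·R2: [0, 0, -8/3, -16/3]
R5 ← R5 + (4/3)·R2: [0, 0, -5/3, -10/3]
R6 ← R6 − (2)·R2: [0, 0, 2, 4]
R4 ← R4 − (4)·R3: [0, 0, 0, 0]
R5 ← R5 − (5/2)·R3: [0, 0, 0, 0]
R6 ← R6 + (3)·R3: [0, 0, 0, 0]
Echelon form has 3 nonzero rows, so rank(B) = 3.
The column space has dimension equal to the rank: 3.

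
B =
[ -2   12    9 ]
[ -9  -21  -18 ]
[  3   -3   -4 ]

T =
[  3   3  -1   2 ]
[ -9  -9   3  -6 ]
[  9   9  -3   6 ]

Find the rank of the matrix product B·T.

1

First compute BT:
[[-33, -33,  11, -22],
 [  0,   0,   0,   0],
 [  0,   0,   0,   0]]
Now row reduce the product.
1 nonzero row, so rank(BT) = 1.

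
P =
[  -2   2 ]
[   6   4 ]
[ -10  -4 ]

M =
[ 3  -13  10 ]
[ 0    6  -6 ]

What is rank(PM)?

First compute PM:
[[ -6,  38, -32],
 [ 18, -54,  36],
 [-30, 106, -76]]
Now row reduce the product.
R2 ← R2 + (3)·R1: [0, 60, -60]
R3 ← R3 − (5)·R1: [0, -84, 84]
R3 ← R3 + (7/5)·R2: [0, 0, 0]
2 nonzero rows, so rank(PM) = 2.

2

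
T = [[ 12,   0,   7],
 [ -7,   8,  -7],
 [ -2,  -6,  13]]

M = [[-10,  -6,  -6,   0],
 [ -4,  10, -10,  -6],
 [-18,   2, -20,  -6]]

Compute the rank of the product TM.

3

First compute TM:
[[-246, -58, -212, -42],
 [164, 108, 102,  -6],
 [-190, -22, -188, -42]]
Now row reduce the product.
R2 ← R2 + (2/3)·R1: [0, 208/3, -118/3, -34]
R3 ← R3 − (95/123)·R1: [0, 2804/123, -2984/123, -392/41]
R3 ← R3 − (701/2132)·R2: [0, 0, -12075/1066, 1725/1066]
3 nonzero rows, so rank(TM) = 3.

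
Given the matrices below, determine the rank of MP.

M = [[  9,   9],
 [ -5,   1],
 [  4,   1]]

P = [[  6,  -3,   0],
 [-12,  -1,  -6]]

First compute MP:
[[-54, -36, -54],
 [-42,  14,  -6],
 [ 12, -13,  -6]]
Now row reduce the product.
R2 ← R2 − (7/9)·R1: [0, 42, 36]
R3 ← R3 + (2/9)·R1: [0, -21, -18]
R3 ← R3 + (1/2)·R2: [0, 0, 0]
2 nonzero rows, so rank(MP) = 2.

2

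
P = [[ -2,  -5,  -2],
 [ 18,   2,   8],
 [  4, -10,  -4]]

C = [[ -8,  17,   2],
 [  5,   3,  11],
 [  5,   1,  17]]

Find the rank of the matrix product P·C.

First compute PC:
[[-19, -51, -93],
 [-94, 320, 194],
 [-102,  34, -170]]
Now row reduce the product.
R2 ← R2 − (94/19)·R1: [0, 10874/19, 12428/19]
R3 ← R3 − (102/19)·R1: [0, 5848/19, 6256/19]
R3 ← R3 − (2924/5437)·R2: [0, 0, -122400/5437]
3 nonzero rows, so rank(PC) = 3.

3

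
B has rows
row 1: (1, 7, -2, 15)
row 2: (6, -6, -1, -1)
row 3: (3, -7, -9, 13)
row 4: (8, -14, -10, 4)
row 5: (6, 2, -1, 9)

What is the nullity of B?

Row reduce to echelon form.
R2 ← R2 − (6)·R1: [0, -48, 11, -91]
R3 ← R3 − (3)·R1: [0, -28, -3, -32]
R4 ← R4 − (8)·R1: [0, -70, 6, -116]
R5 ← R5 − (6)·R1: [0, -40, 11, -81]
R3 ← R3 − (7/12)·R2: [0, 0, -113/12, 253/12]
R4 ← R4 − (35/24)·R2: [0, 0, -241/24, 401/24]
R5 ← R5 − (5/6)·R2: [0, 0, 11/6, -31/6]
R4 ← R4 − (241/226)·R3: [0, 0, 0, -1305/226]
R5 ← R5 + (22/113)·R3: [0, 0, 0, -120/113]
R5 ← R5 − (16/87)·R4: [0, 0, 0, 0]
4 nonzero rows, so rank(B) = 4.
B has 4 columns; by rank–nullity, nullity = 4 − 4 = 0.

0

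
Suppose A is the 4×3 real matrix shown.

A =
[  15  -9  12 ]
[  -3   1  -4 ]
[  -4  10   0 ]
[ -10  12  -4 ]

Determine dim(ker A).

0

Row reduce to echelon form.
R2 ← R2 + (1/5)·R1: [0, -4/5, -8/5]
R3 ← R3 + (4/15)·R1: [0, 38/5, 16/5]
R4 ← R4 + (2/3)·R1: [0, 6, 4]
R3 ← R3 + (19/2)·R2: [0, 0, -12]
R4 ← R4 + (15/2)·R2: [0, 0, -8]
R4 ← R4 − (2/3)·R3: [0, 0, 0]
3 nonzero rows, so rank(A) = 3.
A has 3 columns; by rank–nullity, nullity = 3 − 3 = 0.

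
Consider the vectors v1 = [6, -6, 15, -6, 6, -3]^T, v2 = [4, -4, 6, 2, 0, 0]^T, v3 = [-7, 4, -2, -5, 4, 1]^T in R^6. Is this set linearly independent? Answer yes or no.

yes

Form the matrix with these vectors as rows and row reduce.
R2 ← R2 − (2/3)·R1: [0, 0, -4, 6, -4, 2]
R3 ← R3 + (7/6)·R1: [0, -3, 31/2, -12, 11, -5/2]
Swap R2 ↔ R3
3 nonzero rows, so the 3 vectors span a space of dimension 3.
Since 3 = 3, the vectors are linearly independent.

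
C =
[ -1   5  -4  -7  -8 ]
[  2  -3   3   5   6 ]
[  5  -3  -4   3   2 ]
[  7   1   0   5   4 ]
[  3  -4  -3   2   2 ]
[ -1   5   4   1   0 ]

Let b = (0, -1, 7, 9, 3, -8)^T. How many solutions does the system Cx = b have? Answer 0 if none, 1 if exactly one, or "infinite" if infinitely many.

Row reduce the augmented matrix [C | b].
R2 ← R2 + (2)·R1: [0, 7, -5, -9, -10, -1]
R3 ← R3 + (5)·R1: [0, 22, -24, -32, -38, 7]
R4 ← R4 + (7)·R1: [0, 36, -28, -44, -52, 9]
R5 ← R5 + (3)·R1: [0, 11, -15, -19, -22, 3]
R6 ← R6 − R1: [0, 0, 8, 8, 8, -8]
R3 ← R3 − (22/7)·R2: [0, 0, -58/7, -26/7, -46/7, 71/7]
R4 ← R4 − (36/7)·R2: [0, 0, -16/7, 16/7, -4/7, 99/7]
R5 ← R5 − (11/7)·R2: [0, 0, -50/7, -34/7, -44/7, 32/7]
R4 ← R4 − (8/29)·R3: [0, 0, 0, 96/29, 36/29, 329/29]
R5 ← R5 − (25/29)·R3: [0, 0, 0, -48/29, -18/29, -121/29]
R6 ← R6 + (28/29)·R3: [0, 0, 0, 128/29, 48/29, 52/29]
R5 ← R5 + (1/2)·R4: [0, 0, 0, 0, 0, 3/2]
R6 ← R6 − (4/3)·R4: [0, 0, 0, 0, 0, -40/3]
R6 ← R6 + (80/9)·R5: [0, 0, 0, 0, 0, 0]
The echelon form has 5 nonzero rows; the last pivot sits in the augmented column, so rank(C) = 4 but rank([C|b]) = 5.
Since the ranks differ, the system is inconsistent.
It has no solutions.

0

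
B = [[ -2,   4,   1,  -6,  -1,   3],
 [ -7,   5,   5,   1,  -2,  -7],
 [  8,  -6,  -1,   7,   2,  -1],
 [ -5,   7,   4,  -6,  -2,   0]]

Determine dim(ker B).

Row reduce to echelon form.
R2 ← R2 − (7/2)·R1: [0, -9, 3/2, 22, 3/2, -35/2]
R3 ← R3 + (4)·R1: [0, 10, 3, -17, -2, 11]
R4 ← R4 − (5/2)·R1: [0, -3, 3/2, 9, 1/2, -15/2]
R3 ← R3 + (10/9)·R2: [0, 0, 14/3, 67/9, -1/3, -76/9]
R4 ← R4 − (1/3)·R2: [0, 0, 1, 5/3, 0, -5/3]
R4 ← R4 − (3/14)·R3: [0, 0, 0, 1/14, 1/14, 1/7]
4 nonzero rows, so rank(B) = 4.
B has 6 columns; by rank–nullity, nullity = 6 − 4 = 2.

2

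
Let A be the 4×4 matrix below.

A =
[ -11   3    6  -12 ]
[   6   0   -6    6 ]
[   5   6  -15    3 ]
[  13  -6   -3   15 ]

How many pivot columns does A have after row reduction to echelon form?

Row reduce to echelon form.
R2 ← R2 + (6/11)·R1: [0, 18/11, -30/11, -6/11]
R3 ← R3 + (5/11)·R1: [0, 81/11, -135/11, -27/11]
R4 ← R4 + (13/11)·R1: [0, -27/11, 45/11, 9/11]
R3 ← R3 − (9/2)·R2: [0, 0, 0, 0]
R4 ← R4 + (3/2)·R2: [0, 0, 0, 0]
Echelon form has 2 nonzero rows, so rank(A) = 2.
Each nonzero row contributes one pivot column: 2 pivot columns.

2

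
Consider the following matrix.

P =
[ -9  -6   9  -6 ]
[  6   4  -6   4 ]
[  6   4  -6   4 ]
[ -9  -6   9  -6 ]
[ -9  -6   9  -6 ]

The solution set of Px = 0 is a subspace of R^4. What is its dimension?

3

Row reduce to echelon form.
R2 ← R2 + (2/3)·R1: [0, 0, 0, 0]
R3 ← R3 + (2/3)·R1: [0, 0, 0, 0]
R4 ← R4 − R1: [0, 0, 0, 0]
R5 ← R5 − R1: [0, 0, 0, 0]
1 nonzero row, so rank(P) = 1.
P has 4 columns; by rank–nullity, nullity = 4 − 1 = 3.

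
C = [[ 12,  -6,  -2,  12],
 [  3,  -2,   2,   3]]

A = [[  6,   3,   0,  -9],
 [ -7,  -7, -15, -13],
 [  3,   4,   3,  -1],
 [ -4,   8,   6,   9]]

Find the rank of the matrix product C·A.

First compute CA:
[[ 60, 166, 156,  80],
 [ 26,  55,  54,  24]]
Now row reduce the product.
R2 ← R2 − (13/30)·R1: [0, -254/15, -68/5, -32/3]
2 nonzero rows, so rank(CA) = 2.

2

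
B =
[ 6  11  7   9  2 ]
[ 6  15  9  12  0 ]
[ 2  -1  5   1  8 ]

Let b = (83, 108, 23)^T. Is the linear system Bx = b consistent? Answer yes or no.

Row reduce the augmented matrix [B | b].
R2 ← R2 − R1: [0, 4, 2, 3, -2, 25]
R3 ← R3 − (1/3)·R1: [0, -14/3, 8/3, -2, 22/3, -14/3]
R3 ← R3 + (7/6)·R2: [0, 0, 5, 3/2, 5, 49/2]
The echelon form has 3 nonzero rows, and every pivot lies in the first 5 columns, so rank(B) = rank([B|b]) = 3.
The system is consistent.

yes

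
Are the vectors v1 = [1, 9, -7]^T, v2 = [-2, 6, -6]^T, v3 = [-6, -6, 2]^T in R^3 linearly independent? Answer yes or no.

no

Form the matrix with these vectors as rows and row reduce.
R2 ← R2 + (2)·R1: [0, 24, -20]
R3 ← R3 + (6)·R1: [0, 48, -40]
R3 ← R3 − (2)·R2: [0, 0, 0]
2 nonzero rows, so the 3 vectors span a space of dimension 2.
Since 2 < 3, the vectors are linearly dependent.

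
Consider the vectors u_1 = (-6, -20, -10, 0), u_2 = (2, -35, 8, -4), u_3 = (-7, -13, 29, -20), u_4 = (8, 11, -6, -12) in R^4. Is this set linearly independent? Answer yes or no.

Form the matrix with these vectors as rows and row reduce.
R2 ← R2 + (1/3)·R1: [0, -125/3, 14/3, -4]
R3 ← R3 − (7/6)·R1: [0, 31/3, 122/3, -20]
R4 ← R4 + (4/3)·R1: [0, -47/3, -58/3, -12]
R3 ← R3 + (31/125)·R2: [0, 0, 5228/125, -2624/125]
R4 ← R4 − (47/125)·R2: [0, 0, -2636/125, -1312/125]
R4 ← R4 + (659/1307)·R3: [0, 0, 0, -27552/1307]
4 nonzero rows, so the 4 vectors span a space of dimension 4.
Since 4 = 4, the vectors are linearly independent.

yes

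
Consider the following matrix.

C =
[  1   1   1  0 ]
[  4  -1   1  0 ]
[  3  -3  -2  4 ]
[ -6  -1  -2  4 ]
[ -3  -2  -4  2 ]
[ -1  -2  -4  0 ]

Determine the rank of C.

Row reduce to echelon form.
R2 ← R2 − (4)·R1: [0, -5, -3, 0]
R3 ← R3 − (3)·R1: [0, -6, -5, 4]
R4 ← R4 + (6)·R1: [0, 5, 4, 4]
R5 ← R5 + (3)·R1: [0, 1, -1, 2]
R6 ← R6 + R1: [0, -1, -3, 0]
R3 ← R3 − (6/5)·R2: [0, 0, -7/5, 4]
R4 ← R4 + R2: [0, 0, 1, 4]
R5 ← R5 + (1/5)·R2: [0, 0, -8/5, 2]
R6 ← R6 − (1/5)·R2: [0, 0, -12/5, 0]
R4 ← R4 + (5/7)·R3: [0, 0, 0, 48/7]
R5 ← R5 − (8/7)·R3: [0, 0, 0, -18/7]
R6 ← R6 − (12/7)·R3: [0, 0, 0, -48/7]
R5 ← R5 + (3/8)·R4: [0, 0, 0, 0]
R6 ← R6 + R4: [0, 0, 0, 0]
Echelon form has 4 nonzero rows, so rank(C) = 4.

4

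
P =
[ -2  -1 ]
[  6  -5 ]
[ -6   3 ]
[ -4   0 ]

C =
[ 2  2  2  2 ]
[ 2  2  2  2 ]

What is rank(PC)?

1

First compute PC:
[[ -6,  -6,  -6,  -6],
 [  2,   2,   2,   2],
 [ -6,  -6,  -6,  -6],
 [ -8,  -8,  -8,  -8]]
Now row reduce the product.
R2 ← R2 + (1/3)·R1: [0, 0, 0, 0]
R3 ← R3 − R1: [0, 0, 0, 0]
R4 ← R4 − (4/3)·R1: [0, 0, 0, 0]
1 nonzero row, so rank(PC) = 1.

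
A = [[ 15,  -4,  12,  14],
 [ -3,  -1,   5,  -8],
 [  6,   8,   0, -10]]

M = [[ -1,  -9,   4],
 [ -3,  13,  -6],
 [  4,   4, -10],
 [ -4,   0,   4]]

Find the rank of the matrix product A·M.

First compute AM:
[[-11, -139,  20],
 [ 58,  34, -88],
 [ 10,  50, -64]]
Now row reduce the product.
R2 ← R2 + (58/11)·R1: [0, -7688/11, 192/11]
R3 ← R3 + (10/11)·R1: [0, -840/11, -504/11]
R3 ← R3 − (105/961)·R2: [0, 0, -45864/961]
3 nonzero rows, so rank(AM) = 3.

3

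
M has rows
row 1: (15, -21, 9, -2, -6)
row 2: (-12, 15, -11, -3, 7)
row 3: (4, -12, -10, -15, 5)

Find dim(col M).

Row reduce to echelon form.
R2 ← R2 + (4/5)·R1: [0, -9/5, -19/5, -23/5, 11/5]
R3 ← R3 − (4/15)·R1: [0, -32/5, -62/5, -217/15, 33/5]
R3 ← R3 − (32/9)·R2: [0, 0, 10/9, 17/9, -11/9]
Echelon form has 3 nonzero rows, so rank(M) = 3.
The column space has dimension equal to the rank: 3.

3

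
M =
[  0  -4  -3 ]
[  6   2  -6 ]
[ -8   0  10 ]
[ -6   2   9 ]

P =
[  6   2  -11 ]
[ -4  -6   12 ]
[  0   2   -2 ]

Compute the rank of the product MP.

2

First compute MP:
[[ 16,  18, -42],
 [ 28, -12, -30],
 [-48,   4,  68],
 [-44,  -6,  72]]
Now row reduce the product.
R2 ← R2 − (7/4)·R1: [0, -87/2, 87/2]
R3 ← R3 + (3)·R1: [0, 58, -58]
R4 ← R4 + (11/4)·R1: [0, 87/2, -87/2]
R3 ← R3 + (4/3)·R2: [0, 0, 0]
R4 ← R4 + R2: [0, 0, 0]
2 nonzero rows, so rank(MP) = 2.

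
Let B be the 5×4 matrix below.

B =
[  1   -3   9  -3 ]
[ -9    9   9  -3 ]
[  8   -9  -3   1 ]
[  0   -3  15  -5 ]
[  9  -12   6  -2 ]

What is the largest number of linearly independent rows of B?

Row reduce to echelon form.
R2 ← R2 + (9)·R1: [0, -18, 90, -30]
R3 ← R3 − (8)·R1: [0, 15, -75, 25]
R5 ← R5 − (9)·R1: [0, 15, -75, 25]
R3 ← R3 + (5/6)·R2: [0, 0, 0, 0]
R4 ← R4 − (1/6)·R2: [0, 0, 0, 0]
R5 ← R5 + (5/6)·R2: [0, 0, 0, 0]
Echelon form has 2 nonzero rows, so rank(B) = 2.
The rank gives the maximum number of linearly independent rows: 2.

2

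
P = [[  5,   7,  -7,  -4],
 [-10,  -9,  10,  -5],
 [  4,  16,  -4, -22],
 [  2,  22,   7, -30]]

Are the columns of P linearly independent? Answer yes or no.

Row reduce P to echelon form.
R2 ← R2 + (2)·R1: [0, 5, -4, -13]
R3 ← R3 − (4/5)·R1: [0, 52/5, 8/5, -94/5]
R4 ← R4 − (2/5)·R1: [0, 96/5, 49/5, -142/5]
R3 ← R3 − (52/25)·R2: [0, 0, 248/25, 206/25]
R4 ← R4 − (96/25)·R2: [0, 0, 629/25, 538/25]
R4 ← R4 − (629/248)·R3: [0, 0, 0, 77/124]
4 pivots among 4 columns.
Every column is a pivot column, so the columns are linearly independent.

yes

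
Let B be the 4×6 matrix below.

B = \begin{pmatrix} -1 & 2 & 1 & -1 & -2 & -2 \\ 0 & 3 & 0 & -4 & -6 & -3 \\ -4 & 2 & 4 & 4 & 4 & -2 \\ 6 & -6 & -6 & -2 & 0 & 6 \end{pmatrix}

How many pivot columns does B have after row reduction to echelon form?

Row reduce to echelon form.
R3 ← R3 − (4)·R1: [0, -6, 0, 8, 12, 6]
R4 ← R4 + (6)·R1: [0, 6, 0, -8, -12, -6]
R3 ← R3 + (2)·R2: [0, 0, 0, 0, 0, 0]
R4 ← R4 − (2)·R2: [0, 0, 0, 0, 0, 0]
Echelon form has 2 nonzero rows, so rank(B) = 2.
Each nonzero row contributes one pivot column: 2 pivot columns.

2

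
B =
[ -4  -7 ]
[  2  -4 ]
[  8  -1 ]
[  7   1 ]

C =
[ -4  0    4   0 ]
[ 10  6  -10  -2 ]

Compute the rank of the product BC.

First compute BC:
[[-54, -42,  54,  14],
 [-48, -24,  48,   8],
 [-42,  -6,  42,   2],
 [-18,   6,  18,  -2]]
Now row reduce the product.
R2 ← R2 − (8/9)·R1: [0, 40/3, 0, -40/9]
R3 ← R3 − (7/9)·R1: [0, 80/3, 0, -80/9]
R4 ← R4 − (1/3)·R1: [0, 20, 0, -20/3]
R3 ← R3 − (2)·R2: [0, 0, 0, 0]
R4 ← R4 − (3/2)·R2: [0, 0, 0, 0]
2 nonzero rows, so rank(BC) = 2.

2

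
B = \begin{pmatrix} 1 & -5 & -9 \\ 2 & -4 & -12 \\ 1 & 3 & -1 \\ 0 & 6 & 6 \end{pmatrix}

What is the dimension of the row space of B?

Row reduce to echelon form.
R2 ← R2 − (2)·R1: [0, 6, 6]
R3 ← R3 − R1: [0, 8, 8]
R3 ← R3 − (4/3)·R2: [0, 0, 0]
R4 ← R4 − R2: [0, 0, 0]
Echelon form has 2 nonzero rows, so rank(B) = 2.
The row space has dimension equal to the rank: 2.

2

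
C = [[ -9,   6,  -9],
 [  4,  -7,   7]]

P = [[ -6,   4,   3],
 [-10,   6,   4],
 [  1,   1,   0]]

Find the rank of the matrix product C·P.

2

First compute CP:
[[-15,  -9,  -3],
 [ 53, -19, -16]]
Now row reduce the product.
R2 ← R2 + (53/15)·R1: [0, -254/5, -133/5]
2 nonzero rows, so rank(CP) = 2.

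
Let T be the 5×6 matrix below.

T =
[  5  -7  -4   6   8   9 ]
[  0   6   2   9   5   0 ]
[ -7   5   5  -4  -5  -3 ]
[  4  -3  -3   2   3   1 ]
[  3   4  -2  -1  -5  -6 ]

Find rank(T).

Row reduce to echelon form.
R3 ← R3 + (7/5)·R1: [0, -24/5, -3/5, 22/5, 31/5, 48/5]
R4 ← R4 − (4/5)·R1: [0, 13/5, 1/5, -14/5, -17/5, -31/5]
R5 ← R5 − (3/5)·R1: [0, 41/5, 2/5, -23/5, -49/5, -57/5]
R3 ← R3 + (4/5)·R2: [0, 0, 1, 58/5, 51/5, 48/5]
R4 ← R4 − (13/30)·R2: [0, 0, -2/3, -67/10, -167/30, -31/5]
R5 ← R5 − (41/30)·R2: [0, 0, -7/3, -169/10, -499/30, -57/5]
R4 ← R4 + (2/3)·R3: [0, 0, 0, 31/30, 37/30, 1/5]
R5 ← R5 + (7/3)·R3: [0, 0, 0, 61/6, 43/6, 11]
R5 ← R5 − (305/31)·R4: [0, 0, 0, 0, -154/31, 280/31]
Echelon form has 5 nonzero rows, so rank(T) = 5.

5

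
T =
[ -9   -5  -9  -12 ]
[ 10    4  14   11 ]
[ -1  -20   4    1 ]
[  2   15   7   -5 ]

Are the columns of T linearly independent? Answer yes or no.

no

Row reduce T to echelon form.
R2 ← R2 + (10/9)·R1: [0, -14/9, 4, -7/3]
R3 ← R3 − (1/9)·R1: [0, -175/9, 5, 7/3]
R4 ← R4 + (2/9)·R1: [0, 125/9, 5, -23/3]
R3 ← R3 − (25/2)·R2: [0, 0, -45, 63/2]
R4 ← R4 + (125/14)·R2: [0, 0, 285/7, -57/2]
R4 ← R4 + (19/21)·R3: [0, 0, 0, 0]
3 pivots among 4 columns.
Only 3 < 4 pivot columns, so the columns are linearly dependent.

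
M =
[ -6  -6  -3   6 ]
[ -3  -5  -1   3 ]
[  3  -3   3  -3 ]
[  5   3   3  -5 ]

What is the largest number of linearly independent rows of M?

2

Row reduce to echelon form.
R2 ← R2 − (1/2)·R1: [0, -2, 1/2, 0]
R3 ← R3 + (1/2)·R1: [0, -6, 3/2, 0]
R4 ← R4 + (5/6)·R1: [0, -2, 1/2, 0]
R3 ← R3 − (3)·R2: [0, 0, 0, 0]
R4 ← R4 − R2: [0, 0, 0, 0]
Echelon form has 2 nonzero rows, so rank(M) = 2.
The rank gives the maximum number of linearly independent rows: 2.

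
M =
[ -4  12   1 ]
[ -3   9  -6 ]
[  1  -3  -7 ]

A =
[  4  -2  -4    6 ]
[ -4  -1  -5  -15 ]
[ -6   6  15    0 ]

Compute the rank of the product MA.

First compute MA:
[[-70,   2, -29, -204],
 [-12, -39, -123, -153],
 [ 58, -41, -94,  51]]
Now row reduce the product.
R2 ← R2 − (6/35)·R1: [0, -1377/35, -4131/35, -4131/35]
R3 ← R3 + (29/35)·R1: [0, -1377/35, -4131/35, -4131/35]
R3 ← R3 − R2: [0, 0, 0, 0]
2 nonzero rows, so rank(MA) = 2.

2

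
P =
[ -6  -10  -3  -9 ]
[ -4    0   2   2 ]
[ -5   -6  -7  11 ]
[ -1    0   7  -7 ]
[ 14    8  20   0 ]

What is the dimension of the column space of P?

4

Row reduce to echelon form.
R2 ← R2 − (2/3)·R1: [0, 20/3, 4, 8]
R3 ← R3 − (5/6)·R1: [0, 7/3, -9/2, 37/2]
R4 ← R4 − (1/6)·R1: [0, 5/3, 15/2, -11/2]
R5 ← R5 + (7/3)·R1: [0, -46/3, 13, -21]
R3 ← R3 − (7/20)·R2: [0, 0, -59/10, 157/10]
R4 ← R4 − (1/4)·R2: [0, 0, 13/2, -15/2]
R5 ← R5 + (23/10)·R2: [0, 0, 111/5, -13/5]
R4 ← R4 + (65/59)·R3: [0, 0, 0, 578/59]
R5 ← R5 + (222/59)·R3: [0, 0, 0, 3332/59]
R5 ← R5 − (98/17)·R4: [0, 0, 0, 0]
Echelon form has 4 nonzero rows, so rank(P) = 4.
The column space has dimension equal to the rank: 4.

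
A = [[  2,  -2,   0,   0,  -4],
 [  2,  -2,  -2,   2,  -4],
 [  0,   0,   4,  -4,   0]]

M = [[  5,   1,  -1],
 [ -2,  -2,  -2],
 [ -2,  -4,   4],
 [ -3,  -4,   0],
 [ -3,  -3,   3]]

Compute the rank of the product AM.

2

First compute AM:
[[ 26,  18, -10],
 [ 24,  18, -18],
 [  4,   0,  16]]
Now row reduce the product.
R2 ← R2 − (12/13)·R1: [0, 18/13, -114/13]
R3 ← R3 − (2/13)·R1: [0, -36/13, 228/13]
R3 ← R3 + (2)·R2: [0, 0, 0]
2 nonzero rows, so rank(AM) = 2.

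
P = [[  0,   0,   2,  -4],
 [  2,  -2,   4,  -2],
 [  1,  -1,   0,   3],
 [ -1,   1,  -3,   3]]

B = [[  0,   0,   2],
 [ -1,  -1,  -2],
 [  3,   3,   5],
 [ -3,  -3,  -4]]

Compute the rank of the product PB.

First compute PB:
[[ 18,  18,  26],
 [ 20,  20,  36],
 [ -8,  -8,  -8],
 [-19, -19, -31]]
Now row reduce the product.
R2 ← R2 − (10/9)·R1: [0, 0, 64/9]
R3 ← R3 + (4/9)·R1: [0, 0, 32/9]
R4 ← R4 + (19/18)·R1: [0, 0, -32/9]
R3 ← R3 − (1/2)·R2: [0, 0, 0]
R4 ← R4 + (1/2)·R2: [0, 0, 0]
2 nonzero rows, so rank(PB) = 2.

2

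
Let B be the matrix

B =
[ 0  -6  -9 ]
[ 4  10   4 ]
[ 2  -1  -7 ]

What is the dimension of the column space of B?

Row reduce to echelon form.
Swap R1 ↔ R2
R3 ← R3 − (1/2)·R1: [0, -6, -9]
R3 ← R3 − R2: [0, 0, 0]
Echelon form has 2 nonzero rows, so rank(B) = 2.
The column space has dimension equal to the rank: 2.

2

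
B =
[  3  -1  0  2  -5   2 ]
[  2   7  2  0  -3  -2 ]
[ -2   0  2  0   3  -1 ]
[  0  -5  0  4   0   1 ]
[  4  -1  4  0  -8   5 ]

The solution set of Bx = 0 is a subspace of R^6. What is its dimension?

Row reduce to echelon form.
R2 ← R2 − (2/3)·R1: [0, 23/3, 2, -4/3, 1/3, -10/3]
R3 ← R3 + (2/3)·R1: [0, -2/3, 2, 4/3, -1/3, 1/3]
R5 ← R5 − (4/3)·R1: [0, 1/3, 4, -8/3, -4/3, 7/3]
R3 ← R3 + (2/23)·R2: [0, 0, 50/23, 28/23, -7/23, 1/23]
R4 ← R4 + (15/23)·R2: [0, 0, 30/23, 72/23, 5/23, -27/23]
R5 ← R5 − (1/23)·R2: [0, 0, 90/23, -60/23, -31/23, 57/23]
R4 ← R4 − (3/5)·R3: [0, 0, 0, 12/5, 2/5, -6/5]
R5 ← R5 − (9/5)·R3: [0, 0, 0, -24/5, -4/5, 12/5]
R5 ← R5 + (2)·R4: [0, 0, 0, 0, 0, 0]
4 nonzero rows, so rank(B) = 4.
B has 6 columns; by rank–nullity, nullity = 6 − 4 = 2.

2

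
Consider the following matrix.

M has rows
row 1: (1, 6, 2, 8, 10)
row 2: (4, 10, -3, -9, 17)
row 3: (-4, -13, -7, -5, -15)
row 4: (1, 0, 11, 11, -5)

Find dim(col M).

4

Row reduce to echelon form.
R2 ← R2 − (4)·R1: [0, -14, -11, -41, -23]
R3 ← R3 + (4)·R1: [0, 11, 1, 27, 25]
R4 ← R4 − R1: [0, -6, 9, 3, -15]
R3 ← R3 + (11/14)·R2: [0, 0, -107/14, -73/14, 97/14]
R4 ← R4 − (3/7)·R2: [0, 0, 96/7, 144/7, -36/7]
R4 ← R4 + (192/107)·R3: [0, 0, 0, 1200/107, 780/107]
Echelon form has 4 nonzero rows, so rank(M) = 4.
The column space has dimension equal to the rank: 4.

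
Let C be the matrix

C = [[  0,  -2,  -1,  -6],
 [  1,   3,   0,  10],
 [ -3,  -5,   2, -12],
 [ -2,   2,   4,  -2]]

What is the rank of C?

Row reduce to echelon form.
Swap R1 ↔ R2
R3 ← R3 + (3)·R1: [0, 4, 2, 18]
R4 ← R4 + (2)·R1: [0, 8, 4, 18]
R3 ← R3 + (2)·R2: [0, 0, 0, 6]
R4 ← R4 + (4)·R2: [0, 0, 0, -6]
R4 ← R4 + R3: [0, 0, 0, 0]
Echelon form has 3 nonzero rows, so rank(C) = 3.

3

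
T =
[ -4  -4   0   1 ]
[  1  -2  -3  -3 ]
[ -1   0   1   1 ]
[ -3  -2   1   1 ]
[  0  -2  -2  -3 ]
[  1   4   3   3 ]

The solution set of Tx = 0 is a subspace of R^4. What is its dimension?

1

Row reduce to echelon form.
R2 ← R2 + (1/4)·R1: [0, -3, -3, -11/4]
R3 ← R3 − (1/4)·R1: [0, 1, 1, 3/4]
R4 ← R4 − (3/4)·R1: [0, 1, 1, 1/4]
R6 ← R6 + (1/4)·R1: [0, 3, 3, 13/4]
R3 ← R3 + (1/3)·R2: [0, 0, 0, -1/6]
R4 ← R4 + (1/3)·R2: [0, 0, 0, -2/3]
R5 ← R5 − (2/3)·R2: [0, 0, 0, -7/6]
R6 ← R6 + R2: [0, 0, 0, 1/2]
R4 ← R4 − (4)·R3: [0, 0, 0, 0]
R5 ← R5 − (7)·R3: [0, 0, 0, 0]
R6 ← R6 + (3)·R3: [0, 0, 0, 0]
3 nonzero rows, so rank(T) = 3.
T has 4 columns; by rank–nullity, nullity = 4 − 3 = 1.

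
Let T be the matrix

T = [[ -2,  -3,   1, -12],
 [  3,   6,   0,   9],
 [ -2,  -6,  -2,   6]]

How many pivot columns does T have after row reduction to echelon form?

2

Row reduce to echelon form.
R2 ← R2 + (3/2)·R1: [0, 3/2, 3/2, -9]
R3 ← R3 − R1: [0, -3, -3, 18]
R3 ← R3 + (2)·R2: [0, 0, 0, 0]
Echelon form has 2 nonzero rows, so rank(T) = 2.
Each nonzero row contributes one pivot column: 2 pivot columns.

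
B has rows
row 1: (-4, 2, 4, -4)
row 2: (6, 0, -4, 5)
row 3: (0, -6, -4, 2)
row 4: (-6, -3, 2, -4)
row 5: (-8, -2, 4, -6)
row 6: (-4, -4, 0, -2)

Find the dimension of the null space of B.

2

Row reduce to echelon form.
R2 ← R2 + (3/2)·R1: [0, 3, 2, -1]
R4 ← R4 − (3/2)·R1: [0, -6, -4, 2]
R5 ← R5 − (2)·R1: [0, -6, -4, 2]
R6 ← R6 − R1: [0, -6, -4, 2]
R3 ← R3 + (2)·R2: [0, 0, 0, 0]
R4 ← R4 + (2)·R2: [0, 0, 0, 0]
R5 ← R5 + (2)·R2: [0, 0, 0, 0]
R6 ← R6 + (2)·R2: [0, 0, 0, 0]
2 nonzero rows, so rank(B) = 2.
B has 4 columns; by rank–nullity, nullity = 4 − 2 = 2.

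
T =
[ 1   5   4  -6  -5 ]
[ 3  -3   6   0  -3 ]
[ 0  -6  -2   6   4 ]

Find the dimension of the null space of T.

3

Row reduce to echelon form.
R2 ← R2 − (3)·R1: [0, -18, -6, 18, 12]
R3 ← R3 − (1/3)·R2: [0, 0, 0, 0, 0]
2 nonzero rows, so rank(T) = 2.
T has 5 columns; by rank–nullity, nullity = 5 − 2 = 3.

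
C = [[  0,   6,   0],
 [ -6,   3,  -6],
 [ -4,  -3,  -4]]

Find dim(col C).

Row reduce to echelon form.
Swap R1 ↔ R2
R3 ← R3 − (2/3)·R1: [0, -5, 0]
R3 ← R3 + (5/6)·R2: [0, 0, 0]
Echelon form has 2 nonzero rows, so rank(C) = 2.
The column space has dimension equal to the rank: 2.

2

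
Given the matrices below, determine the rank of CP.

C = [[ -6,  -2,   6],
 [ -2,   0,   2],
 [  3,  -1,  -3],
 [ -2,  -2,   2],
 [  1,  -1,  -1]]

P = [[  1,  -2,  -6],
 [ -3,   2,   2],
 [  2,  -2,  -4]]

First compute CP:
[[ 12,  -4,   8],
 [  2,   0,   4],
 [  0,  -2,  -8],
 [  8,  -4,   0],
 [  2,  -2,  -4]]
Now row reduce the product.
R2 ← R2 − (1/6)·R1: [0, 2/3, 8/3]
R4 ← R4 − (2/3)·R1: [0, -4/3, -16/3]
R5 ← R5 − (1/6)·R1: [0, -4/3, -16/3]
R3 ← R3 + (3)·R2: [0, 0, 0]
R4 ← R4 + (2)·R2: [0, 0, 0]
R5 ← R5 + (2)·R2: [0, 0, 0]
2 nonzero rows, so rank(CP) = 2.

2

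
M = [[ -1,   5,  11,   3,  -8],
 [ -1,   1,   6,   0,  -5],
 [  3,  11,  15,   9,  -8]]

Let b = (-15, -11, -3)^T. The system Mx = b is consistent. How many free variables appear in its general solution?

Row reduce the augmented matrix [M | b].
R2 ← R2 − R1: [0, -4, -5, -3, 3, 4]
R3 ← R3 + (3)·R1: [0, 26, 48, 18, -32, -48]
R3 ← R3 + (13/2)·R2: [0, 0, 31/2, -3/2, -25/2, -22]
The echelon form has 3 nonzero rows, and every pivot lies in the first 5 columns, so rank(M) = rank([M|b]) = 3.
The system is consistent.
Free variables = (unknowns) − (rank) = 5 − 3 = 2.

2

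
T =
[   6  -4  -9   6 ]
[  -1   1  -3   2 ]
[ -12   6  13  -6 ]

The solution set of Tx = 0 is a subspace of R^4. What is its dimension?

1

Row reduce to echelon form.
R2 ← R2 + (1/6)·R1: [0, 1/3, -9/2, 3]
R3 ← R3 + (2)·R1: [0, -2, -5, 6]
R3 ← R3 + (6)·R2: [0, 0, -32, 24]
3 nonzero rows, so rank(T) = 3.
T has 4 columns; by rank–nullity, nullity = 4 − 3 = 1.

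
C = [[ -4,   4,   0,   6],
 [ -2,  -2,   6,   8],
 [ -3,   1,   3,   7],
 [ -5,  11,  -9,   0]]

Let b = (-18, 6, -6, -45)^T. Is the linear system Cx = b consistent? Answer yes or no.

Row reduce the augmented matrix [C | b].
R2 ← R2 − (1/2)·R1: [0, -4, 6, 5, 15]
R3 ← R3 − (3/4)·R1: [0, -2, 3, 5/2, 15/2]
R4 ← R4 − (5/4)·R1: [0, 6, -9, -15/2, -45/2]
R3 ← R3 − (1/2)·R2: [0, 0, 0, 0, 0]
R4 ← R4 + (3/2)·R2: [0, 0, 0, 0, 0]
The echelon form has 2 nonzero rows, and every pivot lies in the first 4 columns, so rank(C) = rank([C|b]) = 2.
The system is consistent.

yes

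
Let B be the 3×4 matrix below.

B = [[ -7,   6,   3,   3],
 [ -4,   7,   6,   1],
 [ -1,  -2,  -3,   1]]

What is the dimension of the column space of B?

2

Row reduce to echelon form.
R2 ← R2 − (4/7)·R1: [0, 25/7, 30/7, -5/7]
R3 ← R3 − (1/7)·R1: [0, -20/7, -24/7, 4/7]
R3 ← R3 + (4/5)·R2: [0, 0, 0, 0]
Echelon form has 2 nonzero rows, so rank(B) = 2.
The column space has dimension equal to the rank: 2.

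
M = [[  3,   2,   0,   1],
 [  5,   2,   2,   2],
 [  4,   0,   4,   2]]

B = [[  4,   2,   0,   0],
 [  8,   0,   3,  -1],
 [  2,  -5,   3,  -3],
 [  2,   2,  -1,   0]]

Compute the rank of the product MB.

2

First compute MB:
[[ 30,   8,   5,  -2],
 [ 44,   4,  10,  -8],
 [ 28,  -8,  10, -12]]
Now row reduce the product.
R2 ← R2 − (22/15)·R1: [0, -116/15, 8/3, -76/15]
R3 ← R3 − (14/15)·R1: [0, -232/15, 16/3, -152/15]
R3 ← R3 − (2)·R2: [0, 0, 0, 0]
2 nonzero rows, so rank(MB) = 2.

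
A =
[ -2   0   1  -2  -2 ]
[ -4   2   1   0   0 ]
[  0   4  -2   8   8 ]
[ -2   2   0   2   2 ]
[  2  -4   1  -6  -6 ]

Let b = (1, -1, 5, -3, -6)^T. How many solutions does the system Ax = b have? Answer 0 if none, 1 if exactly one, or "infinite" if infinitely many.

Row reduce the augmented matrix [A | b].
R2 ← R2 − (2)·R1: [0, 2, -1, 4, 4, -3]
R4 ← R4 − R1: [0, 2, -1, 4, 4, -4]
R5 ← R5 + R1: [0, -4, 2, -8, -8, -5]
R3 ← R3 − (2)·R2: [0, 0, 0, 0, 0, 11]
R4 ← R4 − R2: [0, 0, 0, 0, 0, -1]
R5 ← R5 + (2)·R2: [0, 0, 0, 0, 0, -11]
R4 ← R4 + (1/11)·R3: [0, 0, 0, 0, 0, 0]
R5 ← R5 + R3: [0, 0, 0, 0, 0, 0]
The echelon form has 3 nonzero rows; the last pivot sits in the augmented column, so rank(A) = 2 but rank([A|b]) = 3.
Since the ranks differ, the system is inconsistent.
It has no solutions.

0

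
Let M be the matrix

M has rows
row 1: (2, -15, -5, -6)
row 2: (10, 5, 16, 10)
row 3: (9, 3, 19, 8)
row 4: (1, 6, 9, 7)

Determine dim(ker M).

Row reduce to echelon form.
R2 ← R2 − (5)·R1: [0, 80, 41, 40]
R3 ← R3 − (9/2)·R1: [0, 141/2, 83/2, 35]
R4 ← R4 − (1/2)·R1: [0, 27/2, 23/2, 10]
R3 ← R3 − (141/160)·R2: [0, 0, 859/160, -1/4]
R4 ← R4 − (27/160)·R2: [0, 0, 733/160, 13/4]
R4 ← R4 − (733/859)·R3: [0, 0, 0, 2975/859]
4 nonzero rows, so rank(M) = 4.
M has 4 columns; by rank–nullity, nullity = 4 − 4 = 0.

0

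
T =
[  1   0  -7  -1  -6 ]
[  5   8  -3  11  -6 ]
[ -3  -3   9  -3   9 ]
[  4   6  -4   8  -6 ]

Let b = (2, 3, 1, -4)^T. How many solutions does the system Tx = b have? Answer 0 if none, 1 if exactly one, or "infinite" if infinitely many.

0

Row reduce the augmented matrix [T | b].
R2 ← R2 − (5)·R1: [0, 8, 32, 16, 24, -7]
R3 ← R3 + (3)·R1: [0, -3, -12, -6, -9, 7]
R4 ← R4 − (4)·R1: [0, 6, 24, 12, 18, -12]
R3 ← R3 + (3/8)·R2: [0, 0, 0, 0, 0, 35/8]
R4 ← R4 − (3/4)·R2: [0, 0, 0, 0, 0, -27/4]
R4 ← R4 + (54/35)·R3: [0, 0, 0, 0, 0, 0]
The echelon form has 3 nonzero rows; the last pivot sits in the augmented column, so rank(T) = 2 but rank([T|b]) = 3.
Since the ranks differ, the system is inconsistent.
It has no solutions.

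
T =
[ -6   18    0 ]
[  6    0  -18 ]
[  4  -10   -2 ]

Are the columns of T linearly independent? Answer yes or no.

no

Row reduce T to echelon form.
R2 ← R2 + R1: [0, 18, -18]
R3 ← R3 + (2/3)·R1: [0, 2, -2]
R3 ← R3 − (1/9)·R2: [0, 0, 0]
2 pivots among 3 columns.
Only 2 < 3 pivot columns, so the columns are linearly dependent.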